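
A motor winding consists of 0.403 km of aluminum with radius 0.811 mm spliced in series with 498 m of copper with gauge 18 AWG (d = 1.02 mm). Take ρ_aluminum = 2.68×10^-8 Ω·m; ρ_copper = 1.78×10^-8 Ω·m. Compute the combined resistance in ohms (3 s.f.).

16.1 Ω

Segment 1: A = πr² = π(8.1100e-04 m)² = 2.066e-06 m²
R₁ = ρL/A = (2.68×10^-8)(403)/(2.066e-06) = 5.227 Ω
Segment 2: A = π(1.02/2 mm)² = π(5.1000e-04 m)² = 8.171e-07 m²
R₂ = (1.78×10^-8)(498)/(8.171e-07) = 10.85 Ω
R = R₁ + R₂ = 16.1 Ω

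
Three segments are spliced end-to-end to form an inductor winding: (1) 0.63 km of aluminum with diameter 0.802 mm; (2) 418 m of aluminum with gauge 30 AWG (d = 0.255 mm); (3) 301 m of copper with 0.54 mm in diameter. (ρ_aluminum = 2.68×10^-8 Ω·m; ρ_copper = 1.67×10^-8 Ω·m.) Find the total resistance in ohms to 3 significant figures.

275 Ω

Seg 1: A = π(d/2)² = π(4.0100e-04 m)² = 5.052e-07 m²
R_1 = (2.68×10^-8)(630)/(5.052e-07) = 33.42 Ω
Seg 2: A = π(0.255/2 mm)² = π(1.2750e-04 m)² = 5.107e-08 m²
R_2 = (2.68×10^-8)(418)/(5.107e-08) = 219.4 Ω
Seg 3: A = π(d/2)² = π(2.7000e-04 m)² = 2.290e-07 m²
R_3 = (1.67×10^-8)(301)/(2.290e-07) = 21.95 Ω
R_total = R_1 + R_2 + R_3 = 275 Ω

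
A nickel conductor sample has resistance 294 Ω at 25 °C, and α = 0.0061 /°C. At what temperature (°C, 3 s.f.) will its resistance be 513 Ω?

147 °C

R = R₀(1 + α(T − T₀)) ⇒ T = T₀ + (R/R₀ − 1)/α
T = 25 + (513/294 − 1)/0.0061 = 25 + (0.7449)/0.0061 = 147 °C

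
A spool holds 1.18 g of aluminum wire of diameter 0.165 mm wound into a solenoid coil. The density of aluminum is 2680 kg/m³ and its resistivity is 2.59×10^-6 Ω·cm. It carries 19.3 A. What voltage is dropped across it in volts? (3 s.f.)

ρ = 2.59×10^-6 Ω·cm = 2.59×10^-8 Ω·m
A = π(d/2)² = π(8.2500e-05 m)² = 2.1382e-08 m²
L = m/(density·A) = 0.00118/(2680×2.1382e-08) = 20.59 m
R = ρL/A = (2.59×10^-8)(20.59)/(2.1382e-08) = 24.94 Ω
V = IR = 19.3 × 24.94 = 481 V

481 V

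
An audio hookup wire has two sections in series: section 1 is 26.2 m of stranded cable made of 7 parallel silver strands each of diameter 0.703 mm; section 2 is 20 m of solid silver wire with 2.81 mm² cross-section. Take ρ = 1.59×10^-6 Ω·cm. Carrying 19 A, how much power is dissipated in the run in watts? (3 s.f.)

ρ = 1.59×10^-6 Ω·cm = 1.59×10^-8 Ω·m
Section 1: A_strand = π(3.5150e-04)² = 3.882e-07 m²; R₁ = ρL/(N·A_s) = (1.59×10^-8)(26.2)/(7×3.882e-07) = 0.1533 Ω
Section 2: A = 2.81 mm² = 2.810e-06 m²
R₂ = (1.59×10^-8)(20)/(2.810e-06) = 0.1132 Ω
R = R₁ + R₂ = 0.2665 Ω
P = I²R = (19)² × 0.2665 = 96.2 W

96.2 W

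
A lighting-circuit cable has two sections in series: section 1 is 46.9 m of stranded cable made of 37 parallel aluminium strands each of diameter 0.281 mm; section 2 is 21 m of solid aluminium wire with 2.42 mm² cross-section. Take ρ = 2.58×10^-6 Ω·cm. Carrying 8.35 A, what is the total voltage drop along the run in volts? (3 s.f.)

6.27 V

ρ = 2.58×10^-6 Ω·cm = 2.58×10^-8 Ω·m
Section 1: A_strand = π(1.4050e-04)² = 6.202e-08 m²; R₁ = ρL/(N·A_s) = (2.58×10^-8)(46.9)/(37×6.202e-08) = 0.5273 Ω
Section 2: A = 2.42 mm² = 2.420e-06 m²
R₂ = (2.58×10^-8)(21)/(2.420e-06) = 0.2239 Ω
R = R₁ + R₂ = 0.7512 Ω
V = IR = 8.35 × 0.7512 = 6.27 V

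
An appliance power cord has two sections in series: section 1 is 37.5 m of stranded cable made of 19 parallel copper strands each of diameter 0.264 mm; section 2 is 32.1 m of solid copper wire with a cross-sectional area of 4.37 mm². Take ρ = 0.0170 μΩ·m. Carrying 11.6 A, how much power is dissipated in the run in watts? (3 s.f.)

ρ = 0.0170 μΩ·m = 1.70×10^-8 Ω·m
Section 1: A_strand = π(1.3200e-04)² = 5.474e-08 m²; R₁ = ρL/(N·A_s) = (1.70×10^-8)(37.5)/(19×5.474e-08) = 0.613 Ω
Section 2: A = 4.37 mm² = 4.370e-06 m²
R₂ = (1.70×10^-8)(32.1)/(4.370e-06) = 0.1249 Ω
R = R₁ + R₂ = 0.7378 Ω
P = I²R = (11.6)² × 0.7378 = 99.3 W

99.3 W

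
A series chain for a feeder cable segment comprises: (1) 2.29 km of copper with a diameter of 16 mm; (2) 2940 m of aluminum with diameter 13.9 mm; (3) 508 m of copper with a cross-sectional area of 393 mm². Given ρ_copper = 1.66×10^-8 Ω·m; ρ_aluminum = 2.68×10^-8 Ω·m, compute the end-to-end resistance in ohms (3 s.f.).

0.730 Ω

Seg 1: A = π(d/2)² = π(8.0000e-03 m)² = 2.011e-04 m²
R_1 = (1.66×10^-8)(2290)/(2.011e-04) = 0.1891 Ω
Seg 2: A = π(d/2)² = π(6.9500e-03 m)² = 1.517e-04 m²
R_2 = (2.68×10^-8)(2940)/(1.517e-04) = 0.5192 Ω
Seg 3: A = 393 mm² = 3.930e-04 m²
R_3 = (1.66×10^-8)(508)/(3.930e-04) = 0.02146 Ω
R_total = R_1 + R_2 + R_3 = 0.730 Ω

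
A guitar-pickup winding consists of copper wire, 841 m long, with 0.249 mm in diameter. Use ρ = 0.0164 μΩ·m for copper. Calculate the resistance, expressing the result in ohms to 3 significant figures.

283 Ω

ρ = 0.0164 μΩ·m = 1.64×10^-8 Ω·m
A = π(d/2)² = π(1.2450e-04 m)² = 4.870e-08 m²
R = ρL/A = (1.64×10^-8)(841 m)/(4.870e-08 m²) = 283 Ω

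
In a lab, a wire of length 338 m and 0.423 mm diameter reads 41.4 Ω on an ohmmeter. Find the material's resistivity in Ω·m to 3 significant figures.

A = π(d/2)² = π(2.1150e-04 m)² = 1.405e-07 m²
ρ = RA/L = (41.4)(1.405e-07)/(338) = 1.72×10^-8 Ω·m

1.72×10^-8 Ω·m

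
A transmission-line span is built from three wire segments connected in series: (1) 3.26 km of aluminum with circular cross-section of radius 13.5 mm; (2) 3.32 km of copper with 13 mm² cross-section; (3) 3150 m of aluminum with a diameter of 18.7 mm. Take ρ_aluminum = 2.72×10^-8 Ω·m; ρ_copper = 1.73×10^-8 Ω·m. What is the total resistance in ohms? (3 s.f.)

Seg 1: A = πr² = π(1.3500e-02 m)² = 5.726e-04 m²
R_1 = (2.72×10^-8)(3260)/(5.726e-04) = 0.1549 Ω
Seg 2: A = 13 mm² = 1.300e-05 m²
R_2 = (1.73×10^-8)(3320)/(1.300e-05) = 4.418 Ω
Seg 3: A = π(d/2)² = π(9.3500e-03 m)² = 2.746e-04 m²
R_3 = (2.72×10^-8)(3150)/(2.746e-04) = 0.312 Ω
R_total = R_1 + R_2 + R_3 = 4.88 Ω

4.88 Ω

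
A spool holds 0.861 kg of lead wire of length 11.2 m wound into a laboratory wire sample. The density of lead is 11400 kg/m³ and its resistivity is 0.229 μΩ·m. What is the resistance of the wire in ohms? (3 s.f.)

ρ = 0.229 μΩ·m = 2.29×10^-7 Ω·m
A = m/(density·L) = 0.861/(11400×11.2) = 6.7434e-06 m²
R = ρL/A = (2.29×10^-7)(11.2)/(6.7434e-06) = 0.380 Ω

0.380 Ω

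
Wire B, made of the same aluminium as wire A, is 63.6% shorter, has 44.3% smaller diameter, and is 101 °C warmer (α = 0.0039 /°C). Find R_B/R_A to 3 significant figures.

R ∝ ρL/d² with ρ ∝ (1+αΔT), so R_B/R_A = (1 − 63.6/100) × (1 − 44.3/100)⁻² × (1 + 0.0039×101)
= 0.364 × 3.223 × 1.394 = 1.64

1.64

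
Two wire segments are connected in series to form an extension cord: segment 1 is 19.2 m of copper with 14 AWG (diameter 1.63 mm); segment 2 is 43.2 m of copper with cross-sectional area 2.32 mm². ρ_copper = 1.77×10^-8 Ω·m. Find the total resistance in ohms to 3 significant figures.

0.492 Ω

Segment 1: A = π(1.63/2 mm)² = π(8.1500e-04 m)² = 2.087e-06 m²
R₁ = ρL/A = (1.77×10^-8)(19.2)/(2.087e-06) = 0.1629 Ω
Segment 2: A = 2.32 mm² = 2.320e-06 m²
R₂ = (1.77×10^-8)(43.2)/(2.320e-06) = 0.3296 Ω
R = R₁ + R₂ = 0.492 Ω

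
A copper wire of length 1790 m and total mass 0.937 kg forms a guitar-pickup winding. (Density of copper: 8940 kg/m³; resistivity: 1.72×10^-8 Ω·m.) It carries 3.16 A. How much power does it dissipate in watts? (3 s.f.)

5250 W

A = m/(density·L) = 0.937/(8940×1790) = 5.8553e-08 m²
R = ρL/A = (1.72×10^-8)(1790)/(5.8553e-08) = 525.8 Ω
P = I²R = (3.16)² × 525.8 = 5250 W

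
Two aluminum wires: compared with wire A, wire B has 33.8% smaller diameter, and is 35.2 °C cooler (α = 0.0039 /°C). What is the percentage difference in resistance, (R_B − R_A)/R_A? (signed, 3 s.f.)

96.9%

R ∝ ρL/d² with ρ ∝ (1+αΔT), so R_B/R_A = (1 − 33.8/100)⁻² × (1 − 0.0039×35.2)
= 2.282 × 0.8627 = 1.969
(R_B − R_A)/R_A = 1.969 − 1 = 96.9%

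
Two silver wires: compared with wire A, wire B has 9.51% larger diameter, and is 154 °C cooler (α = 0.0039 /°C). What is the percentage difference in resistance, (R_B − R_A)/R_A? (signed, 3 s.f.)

R ∝ ρL/d² with ρ ∝ (1+αΔT), so R_B/R_A = (1 + 9.51/100)⁻² × (1 − 0.0039×154)
= 0.8339 × 0.3994 = 0.333
(R_B − R_A)/R_A = 0.333 − 1 = -66.7%

-66.7%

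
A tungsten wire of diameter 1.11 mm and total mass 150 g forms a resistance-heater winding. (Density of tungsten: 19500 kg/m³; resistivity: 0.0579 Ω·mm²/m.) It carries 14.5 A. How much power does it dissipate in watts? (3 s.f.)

ρ = 0.0579 Ω·mm²/m = 5.79×10^-8 Ω·m
A = π(d/2)² = π(5.5500e-04 m)² = 9.6769e-07 m²
L = m/(density·A) = 0.15/(19500×9.6769e-07) = 7.949 m
R = ρL/A = (5.79×10^-8)(7.949)/(9.6769e-07) = 0.4756 Ω
P = I²R = (14.5)² × 0.4756 = 100 W

100 W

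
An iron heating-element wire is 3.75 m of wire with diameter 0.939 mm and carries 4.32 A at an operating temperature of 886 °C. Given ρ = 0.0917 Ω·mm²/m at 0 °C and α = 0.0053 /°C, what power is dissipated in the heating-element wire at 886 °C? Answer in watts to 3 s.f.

52.8 W

ρ = 0.0917 Ω·mm²/m = 9.17×10^-8 Ω·m
A = π(d/2)² = π(4.6950e-04 m)² = 6.925e-07 m²
R₍0₎ = ρL/A = (9.17×10^-8)(3.75)/(6.925e-07) = 0.4966 Ω
R₍886₎ = R₍0₎(1 + αΔT) = 0.4966 × (1 + 0.0053×886) = 2.828 Ω
P = I²R = (4.32)² × 2.828 = 52.8 W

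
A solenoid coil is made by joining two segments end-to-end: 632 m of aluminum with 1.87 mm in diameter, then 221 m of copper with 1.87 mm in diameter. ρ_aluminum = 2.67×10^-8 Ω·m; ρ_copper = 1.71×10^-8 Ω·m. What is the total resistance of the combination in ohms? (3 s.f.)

7.52 Ω

Segment 1: A = π(d/2)² = π(9.3500e-04 m)² = 2.746e-06 m²
R₁ = ρL/A = (2.67×10^-8)(632)/(2.746e-06) = 6.144 Ω
R₂ = (1.71×10^-8)(221)/(2.746e-06) = 1.376 Ω
R = R₁ + R₂ = 7.52 Ω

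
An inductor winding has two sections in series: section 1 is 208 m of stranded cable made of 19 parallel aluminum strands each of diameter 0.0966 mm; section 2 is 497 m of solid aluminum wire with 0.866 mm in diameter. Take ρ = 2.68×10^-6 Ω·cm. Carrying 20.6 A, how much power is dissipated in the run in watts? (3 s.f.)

ρ = 2.68×10^-6 Ω·cm = 2.68×10^-8 Ω·m
Section 1: A_strand = π(4.8300e-05)² = 7.329e-09 m²; R₁ = ρL/(N·A_s) = (2.68×10^-8)(208)/(19×7.329e-09) = 40.03 Ω
Section 2: A = π(d/2)² = π(4.3300e-04 m)² = 5.890e-07 m²
R₂ = (2.68×10^-8)(497)/(5.890e-07) = 22.61 Ω
R = R₁ + R₂ = 62.64 Ω
P = I²R = (20.6)² × 62.64 = 26600 W

26600 W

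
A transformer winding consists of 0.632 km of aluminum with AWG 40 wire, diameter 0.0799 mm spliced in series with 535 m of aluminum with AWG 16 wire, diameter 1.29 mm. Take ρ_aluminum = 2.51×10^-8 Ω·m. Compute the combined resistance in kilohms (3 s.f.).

3.17 kΩ

Segment 1: A = π(0.0799/2 mm)² = π(3.9950e-05 m)² = 5.014e-09 m²
R₁ = ρL/A = (2.51×10^-8)(632)/(5.014e-09) = 3164 Ω
Segment 2: A = π(1.29/2 mm)² = π(6.4500e-04 m)² = 1.307e-06 m²
R₂ = (2.51×10^-8)(535)/(1.307e-06) = 10.27 Ω
R = R₁ + R₂ = 3.17 kΩ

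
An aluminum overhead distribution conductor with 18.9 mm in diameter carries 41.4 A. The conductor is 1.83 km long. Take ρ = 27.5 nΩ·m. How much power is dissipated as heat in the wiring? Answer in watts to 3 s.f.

ρ = 27.5 nΩ·m = 2.75×10^-8 Ω·m
A = π(d/2)² = π(9.4500e-03 m)² = 2.806e-04 m²
R = ρL/A = (2.75×10^-8)(1830)/(2.806e-04) = 0.1794 Ω
P = I²R = (41.4)² × 0.1794 = 307 W

307 W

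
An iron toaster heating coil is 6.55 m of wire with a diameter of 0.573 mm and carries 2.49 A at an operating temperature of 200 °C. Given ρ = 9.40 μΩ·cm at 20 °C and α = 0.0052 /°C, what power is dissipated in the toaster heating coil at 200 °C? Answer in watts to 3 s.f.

28.7 W

ρ = 9.40 μΩ·cm = 9.40×10^-8 Ω·m
A = π(d/2)² = π(2.8650e-04 m)² = 2.579e-07 m²
R₍20₎ = ρL/A = (9.40×10^-8)(6.55)/(2.579e-07) = 2.388 Ω
R₍200₎ = R₍20₎(1 + αΔT) = 2.388 × (1 + 0.0052×180) = 4.622 Ω
P = I²R = (2.49)² × 4.622 = 28.7 W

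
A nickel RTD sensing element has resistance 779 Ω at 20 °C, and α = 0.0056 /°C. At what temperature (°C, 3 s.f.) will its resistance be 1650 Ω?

R = R₀(1 + α(T − T₀)) ⇒ T = T₀ + (R/R₀ − 1)/α
T = 20 + (1650/779 − 1)/0.0056 = 20 + (1.118)/0.0056 = 220 °C

220 °C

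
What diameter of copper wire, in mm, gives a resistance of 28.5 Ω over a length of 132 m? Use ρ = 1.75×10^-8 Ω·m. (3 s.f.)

0.321 mm

A = ρL/R = (1.75×10^-8)(132)/(28.5) = 8.105e-08 m²
d = 2√(A/π) = 3.212e-04 m = 0.321 mm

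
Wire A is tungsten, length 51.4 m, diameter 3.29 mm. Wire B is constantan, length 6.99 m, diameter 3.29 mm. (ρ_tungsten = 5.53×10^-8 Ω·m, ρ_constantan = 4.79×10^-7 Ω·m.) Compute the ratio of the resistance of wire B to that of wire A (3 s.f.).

1.18

R ∝ ρL/d², so R_B/R_A = (ρ_B/ρ_A) × (L_B/L_A)
= (4.79×10^-7/5.53×10^-8) × (6.99/51.4) = 1.18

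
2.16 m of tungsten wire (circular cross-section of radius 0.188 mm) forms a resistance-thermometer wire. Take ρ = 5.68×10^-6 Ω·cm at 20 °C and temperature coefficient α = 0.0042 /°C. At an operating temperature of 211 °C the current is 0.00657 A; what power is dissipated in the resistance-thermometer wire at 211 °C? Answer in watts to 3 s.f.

8.60×10^-5 W

ρ = 5.68×10^-6 Ω·cm = 5.68×10^-8 Ω·m
A = πr² = π(1.8800e-04 m)² = 1.110e-07 m²
R₍20₎ = ρL/A = (5.68×10^-8)(2.16)/(1.110e-07) = 1.105 Ω
R₍211₎ = R₍20₎(1 + αΔT) = 1.105 × (1 + 0.0042×191) = 1.991 Ω
P = I²R = (0.00657)² × 1.991 = 8.60×10^-5 W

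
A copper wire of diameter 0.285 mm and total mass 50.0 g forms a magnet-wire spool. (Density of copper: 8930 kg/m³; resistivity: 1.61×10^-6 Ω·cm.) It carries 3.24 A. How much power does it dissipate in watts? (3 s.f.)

ρ = 1.61×10^-6 Ω·cm = 1.61×10^-8 Ω·m
A = π(d/2)² = π(1.4250e-04 m)² = 6.3794e-08 m²
L = m/(density·A) = 0.05/(8930×6.3794e-08) = 87.77 m
R = ρL/A = (1.61×10^-8)(87.77)/(6.3794e-08) = 22.15 Ω
P = I²R = (3.24)² × 22.15 = 233 W

233 W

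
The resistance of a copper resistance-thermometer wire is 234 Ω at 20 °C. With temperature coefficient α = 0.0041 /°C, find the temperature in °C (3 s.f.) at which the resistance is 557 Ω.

357 °C

R = R₀(1 + α(T − T₀)) ⇒ T = T₀ + (R/R₀ − 1)/α
T = 20 + (557/234 − 1)/0.0041 = 20 + (1.38)/0.0041 = 357 °C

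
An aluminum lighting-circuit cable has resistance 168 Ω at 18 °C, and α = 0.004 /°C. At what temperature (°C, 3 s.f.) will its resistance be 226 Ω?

R = R₀(1 + α(T − T₀)) ⇒ T = T₀ + (R/R₀ − 1)/α
T = 18 + (226/168 − 1)/0.004 = 18 + (0.3452)/0.004 = 104 °C

104 °C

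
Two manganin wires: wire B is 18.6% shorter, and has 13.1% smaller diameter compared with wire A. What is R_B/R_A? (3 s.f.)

R ∝ L/d², so R_B/R_A = (1 − 18.6/100) × (1 − 13.1/100)⁻²
= 0.814 × 1.324 = 1.08

1.08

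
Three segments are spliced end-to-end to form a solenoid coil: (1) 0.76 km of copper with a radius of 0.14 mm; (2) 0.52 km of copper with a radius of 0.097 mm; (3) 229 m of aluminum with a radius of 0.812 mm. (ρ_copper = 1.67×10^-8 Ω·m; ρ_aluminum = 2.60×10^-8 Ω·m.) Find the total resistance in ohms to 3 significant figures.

Seg 1: A = πr² = π(1.4000e-04 m)² = 6.158e-08 m²
R_1 = (1.67×10^-8)(760)/(6.158e-08) = 206.1 Ω
Seg 2: A = πr² = π(9.7000e-05 m)² = 2.956e-08 m²
R_2 = (1.67×10^-8)(520)/(2.956e-08) = 293.8 Ω
Seg 3: A = πr² = π(8.1200e-04 m)² = 2.071e-06 m²
R_3 = (2.60×10^-8)(229)/(2.071e-06) = 2.874 Ω
R_total = R_1 + R_2 + R_3 = 503 Ω

503 Ω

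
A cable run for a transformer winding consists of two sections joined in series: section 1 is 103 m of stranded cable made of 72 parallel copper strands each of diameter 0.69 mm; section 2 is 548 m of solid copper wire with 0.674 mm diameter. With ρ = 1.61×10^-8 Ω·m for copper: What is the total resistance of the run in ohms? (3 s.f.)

Section 1: A_strand = π(3.4500e-04)² = 3.739e-07 m²; R₁ = ρL/(N·A_s) = (1.61×10^-8)(103)/(72×3.739e-07) = 0.06159 Ω
Section 2: A = π(d/2)² = π(3.3700e-04 m)² = 3.568e-07 m²
R₂ = (1.61×10^-8)(548)/(3.568e-07) = 24.73 Ω
R = R₁ + R₂ = 24.8 Ω

24.8 Ω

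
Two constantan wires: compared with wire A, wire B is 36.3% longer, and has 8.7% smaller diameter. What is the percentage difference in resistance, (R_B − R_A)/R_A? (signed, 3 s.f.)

63.5%

R ∝ L/d², so R_B/R_A = (1 + 36.3/100) × (1 − 8.7/100)⁻²
= 1.363 × 1.2 = 1.635
(R_B − R_A)/R_A = 1.635 − 1 = 63.5%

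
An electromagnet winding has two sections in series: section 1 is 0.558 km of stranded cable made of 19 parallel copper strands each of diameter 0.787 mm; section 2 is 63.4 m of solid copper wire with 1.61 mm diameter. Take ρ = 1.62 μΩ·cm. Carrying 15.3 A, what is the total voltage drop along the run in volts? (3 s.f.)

22.7 V

ρ = 1.62 μΩ·cm = 1.62×10^-8 Ω·m
Section 1: A_strand = π(3.9350e-04)² = 4.865e-07 m²; R₁ = ρL/(N·A_s) = (1.62×10^-8)(558)/(19×4.865e-07) = 0.978 Ω
Section 2: A = π(d/2)² = π(8.0500e-04 m)² = 2.036e-06 m²
R₂ = (1.62×10^-8)(63.4)/(2.036e-06) = 0.5045 Ω
R = R₁ + R₂ = 1.483 Ω
V = IR = 15.3 × 1.483 = 22.7 V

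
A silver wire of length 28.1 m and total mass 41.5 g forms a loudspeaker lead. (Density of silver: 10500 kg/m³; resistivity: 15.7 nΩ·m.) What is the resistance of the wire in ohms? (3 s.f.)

ρ = 15.7 nΩ·m = 1.57×10^-8 Ω·m
A = m/(density·L) = 0.0415/(10500×28.1) = 1.4065e-07 m²
R = ρL/A = (1.57×10^-8)(28.1)/(1.4065e-07) = 3.14 Ω

3.14 Ω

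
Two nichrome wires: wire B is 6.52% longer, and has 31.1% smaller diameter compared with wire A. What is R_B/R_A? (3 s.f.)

2.24

R ∝ L/d², so R_B/R_A = (1 + 6.52/100) × (1 − 31.1/100)⁻²
= 1.065 × 2.107 = 2.24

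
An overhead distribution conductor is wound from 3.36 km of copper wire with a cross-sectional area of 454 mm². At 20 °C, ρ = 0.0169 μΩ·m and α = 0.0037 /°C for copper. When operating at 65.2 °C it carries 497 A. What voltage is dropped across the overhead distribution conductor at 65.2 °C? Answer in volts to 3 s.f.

72.6 V

ρ = 0.0169 μΩ·m = 1.69×10^-8 Ω·m
A = 454 mm² = 4.540e-04 m²
R₍20₎ = ρL/A = (1.69×10^-8)(3360)/(4.540e-04) = 0.1251 Ω
R₍65.2₎ = R₍20₎(1 + αΔT) = 0.1251 × (1 + 0.0037×45.2) = 0.146 Ω
V = IR = 497 × 0.146 = 72.6 V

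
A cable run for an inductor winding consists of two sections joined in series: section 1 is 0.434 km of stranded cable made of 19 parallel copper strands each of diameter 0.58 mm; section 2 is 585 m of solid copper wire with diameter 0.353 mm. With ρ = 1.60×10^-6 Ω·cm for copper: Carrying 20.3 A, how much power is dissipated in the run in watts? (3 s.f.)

ρ = 1.60×10^-6 Ω·cm = 1.60×10^-8 Ω·m
Section 1: A_strand = π(2.9000e-04)² = 2.642e-07 m²; R₁ = ρL/(N·A_s) = (1.60×10^-8)(434)/(19×2.642e-07) = 1.383 Ω
Section 2: A = π(d/2)² = π(1.7650e-04 m)² = 9.787e-08 m²
R₂ = (1.60×10^-8)(585)/(9.787e-08) = 95.64 Ω
R = R₁ + R₂ = 97.02 Ω
P = I²R = (20.3)² × 97.02 = 40000 W

40000 W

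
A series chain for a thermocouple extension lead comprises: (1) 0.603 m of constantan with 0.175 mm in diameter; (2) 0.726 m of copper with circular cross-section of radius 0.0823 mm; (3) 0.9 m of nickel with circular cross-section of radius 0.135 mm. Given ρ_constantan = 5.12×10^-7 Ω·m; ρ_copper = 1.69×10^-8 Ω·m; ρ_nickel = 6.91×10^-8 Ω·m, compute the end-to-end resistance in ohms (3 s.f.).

14.5 Ω

Seg 1: A = π(d/2)² = π(8.7500e-05 m)² = 2.405e-08 m²
R_1 = (5.12×10^-7)(0.603)/(2.405e-08) = 12.84 Ω
Seg 2: A = πr² = π(8.2300e-05 m)² = 2.128e-08 m²
R_2 = (1.69×10^-8)(0.726)/(2.128e-08) = 0.5766 Ω
Seg 3: A = πr² = π(1.3500e-04 m)² = 5.726e-08 m²
R_3 = (6.91×10^-8)(0.9)/(5.726e-08) = 1.086 Ω
R_total = R_1 + R_2 + R_3 = 14.5 Ω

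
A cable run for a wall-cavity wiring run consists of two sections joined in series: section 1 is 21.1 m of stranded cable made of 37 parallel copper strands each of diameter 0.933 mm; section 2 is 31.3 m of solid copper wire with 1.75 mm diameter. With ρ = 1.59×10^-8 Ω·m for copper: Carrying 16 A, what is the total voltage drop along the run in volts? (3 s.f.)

Section 1: A_strand = π(4.6650e-04)² = 6.837e-07 m²; R₁ = ρL/(N·A_s) = (1.59×10^-8)(21.1)/(37×6.837e-07) = 0.01326 Ω
Section 2: A = π(d/2)² = π(8.7500e-04 m)² = 2.405e-06 m²
R₂ = (1.59×10^-8)(31.3)/(2.405e-06) = 0.2069 Ω
R = R₁ + R₂ = 0.2202 Ω
V = IR = 16 × 0.2202 = 3.52 V

3.52 V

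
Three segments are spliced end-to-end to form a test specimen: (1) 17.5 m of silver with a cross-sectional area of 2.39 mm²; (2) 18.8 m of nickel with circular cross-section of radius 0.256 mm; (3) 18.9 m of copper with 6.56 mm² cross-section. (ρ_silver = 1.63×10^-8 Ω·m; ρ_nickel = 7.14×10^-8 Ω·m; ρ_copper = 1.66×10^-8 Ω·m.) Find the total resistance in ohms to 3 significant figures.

Seg 1: A = 2.39 mm² = 2.390e-06 m²
R_1 = (1.63×10^-8)(17.5)/(2.390e-06) = 0.1194 Ω
Seg 2: A = πr² = π(2.5600e-04 m)² = 2.059e-07 m²
R_2 = (7.14×10^-8)(18.8)/(2.059e-07) = 6.52 Ω
Seg 3: A = 6.56 mm² = 6.560e-06 m²
R_3 = (1.66×10^-8)(18.9)/(6.560e-06) = 0.04783 Ω
R_total = R_1 + R_2 + R_3 = 6.69 Ω

6.69 Ω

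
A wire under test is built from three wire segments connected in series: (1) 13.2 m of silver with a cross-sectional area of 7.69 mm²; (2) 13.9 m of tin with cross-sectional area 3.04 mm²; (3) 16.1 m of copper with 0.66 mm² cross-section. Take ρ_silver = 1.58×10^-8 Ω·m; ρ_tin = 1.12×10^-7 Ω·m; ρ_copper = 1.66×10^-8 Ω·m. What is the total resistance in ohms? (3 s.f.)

0.944 Ω

Seg 1: A = 7.69 mm² = 7.690e-06 m²
R_1 = (1.58×10^-8)(13.2)/(7.690e-06) = 0.02712 Ω
Seg 2: A = 3.04 mm² = 3.040e-06 m²
R_2 = (1.12×10^-7)(13.9)/(3.040e-06) = 0.5121 Ω
Seg 3: A = 0.66 mm² = 6.600e-07 m²
R_3 = (1.66×10^-8)(16.1)/(6.600e-07) = 0.4049 Ω
R_total = R_1 + R_2 + R_3 = 0.944 Ω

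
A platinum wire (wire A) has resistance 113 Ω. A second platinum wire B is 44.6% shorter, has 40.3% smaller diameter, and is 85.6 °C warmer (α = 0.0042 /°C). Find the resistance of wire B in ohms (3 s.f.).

239 Ω

R ∝ ρL/d² with ρ ∝ (1+αΔT), so R_B/R_A = (1 − 44.6/100) × (1 − 40.3/100)⁻² × (1 + 0.0042×85.6)
= 0.554 × 2.806 × 1.359 = 2.113
R_B = 2.113 × 113 = 239 Ω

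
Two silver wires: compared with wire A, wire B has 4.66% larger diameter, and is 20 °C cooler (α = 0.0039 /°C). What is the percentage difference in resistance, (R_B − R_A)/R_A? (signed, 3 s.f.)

-15.8%

R ∝ ρL/d² with ρ ∝ (1+αΔT), so R_B/R_A = (1 + 4.66/100)⁻² × (1 − 0.0039×20)
= 0.9129 × 0.922 = 0.8417
(R_B − R_A)/R_A = 0.8417 − 1 = -15.8%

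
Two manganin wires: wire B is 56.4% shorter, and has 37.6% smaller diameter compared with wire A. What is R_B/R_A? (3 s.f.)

1.12

R ∝ L/d², so R_B/R_A = (1 − 56.4/100) × (1 − 37.6/100)⁻²
= 0.436 × 2.568 = 1.12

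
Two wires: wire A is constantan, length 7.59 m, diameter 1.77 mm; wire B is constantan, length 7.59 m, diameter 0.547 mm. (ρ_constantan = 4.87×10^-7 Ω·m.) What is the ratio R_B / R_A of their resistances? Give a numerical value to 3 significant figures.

R ∝ ρL/d², so R_B/R_A = (d_A/d_B)²
= (1.77/0.547)² = 10.5

10.5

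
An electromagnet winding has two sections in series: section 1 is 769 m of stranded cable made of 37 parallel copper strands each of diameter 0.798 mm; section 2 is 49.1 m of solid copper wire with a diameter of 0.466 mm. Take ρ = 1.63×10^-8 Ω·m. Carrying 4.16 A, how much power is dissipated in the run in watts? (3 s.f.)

Section 1: A_strand = π(3.9900e-04)² = 5.001e-07 m²; R₁ = ρL/(N·A_s) = (1.63×10^-8)(769)/(37×5.001e-07) = 0.6774 Ω
Section 2: A = π(d/2)² = π(2.3300e-04 m)² = 1.706e-07 m²
R₂ = (1.63×10^-8)(49.1)/(1.706e-07) = 4.693 Ω
R = R₁ + R₂ = 5.37 Ω
P = I²R = (4.16)² × 5.37 = 92.9 W

92.9 W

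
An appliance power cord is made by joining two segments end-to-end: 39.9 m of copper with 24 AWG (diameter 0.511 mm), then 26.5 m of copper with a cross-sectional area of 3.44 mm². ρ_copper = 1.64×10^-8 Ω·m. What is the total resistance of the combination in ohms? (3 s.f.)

Segment 1: A = π(0.511/2 mm)² = π(2.5550e-04 m)² = 2.051e-07 m²
R₁ = ρL/A = (1.64×10^-8)(39.9)/(2.051e-07) = 3.191 Ω
Segment 2: A = 3.44 mm² = 3.440e-06 m²
R₂ = (1.64×10^-8)(26.5)/(3.440e-06) = 0.1263 Ω
R = R₁ + R₂ = 3.32 Ω

3.32 Ω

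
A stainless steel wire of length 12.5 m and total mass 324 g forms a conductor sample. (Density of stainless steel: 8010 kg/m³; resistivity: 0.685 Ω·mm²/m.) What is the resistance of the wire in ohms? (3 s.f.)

2.65 Ω

ρ = 0.685 Ω·mm²/m = 6.85×10^-7 Ω·m
A = m/(density·L) = 0.324/(8010×12.5) = 3.2360e-06 m²
R = ρL/A = (6.85×10^-7)(12.5)/(3.2360e-06) = 2.65 Ω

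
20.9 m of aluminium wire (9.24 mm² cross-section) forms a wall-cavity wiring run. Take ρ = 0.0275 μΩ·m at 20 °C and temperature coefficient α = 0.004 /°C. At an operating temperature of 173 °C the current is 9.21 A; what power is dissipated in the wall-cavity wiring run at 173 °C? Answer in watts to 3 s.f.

ρ = 0.0275 μΩ·m = 2.75×10^-8 Ω·m
A = 9.24 mm² = 9.240e-06 m²
R₍20₎ = ρL/A = (2.75×10^-8)(20.9)/(9.240e-06) = 0.0622 Ω
R₍173₎ = R₍20₎(1 + αΔT) = 0.0622 × (1 + 0.004×153) = 0.1003 Ω
P = I²R = (9.21)² × 0.1003 = 8.51 W

8.51 W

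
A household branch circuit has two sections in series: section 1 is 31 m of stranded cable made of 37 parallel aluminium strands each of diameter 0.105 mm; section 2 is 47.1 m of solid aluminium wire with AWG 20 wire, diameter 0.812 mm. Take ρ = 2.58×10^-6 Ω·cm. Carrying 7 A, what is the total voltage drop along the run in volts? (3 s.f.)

ρ = 2.58×10^-6 Ω·cm = 2.58×10^-8 Ω·m
Section 1: A_strand = π(5.2500e-05)² = 8.659e-09 m²; R₁ = ρL/(N·A_s) = (2.58×10^-8)(31)/(37×8.659e-09) = 2.496 Ω
Section 2: A = π(0.812/2 mm)² = π(4.0600e-04 m)² = 5.178e-07 m²
R₂ = (2.58×10^-8)(47.1)/(5.178e-07) = 2.347 Ω
R = R₁ + R₂ = 4.843 Ω
V = IR = 7 × 4.843 = 33.9 V

33.9 V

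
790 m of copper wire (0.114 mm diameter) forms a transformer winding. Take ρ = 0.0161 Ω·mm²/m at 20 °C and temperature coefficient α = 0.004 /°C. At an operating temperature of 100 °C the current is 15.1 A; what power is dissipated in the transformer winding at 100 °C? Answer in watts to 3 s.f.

ρ = 0.0161 Ω·mm²/m = 1.61×10^-8 Ω·m
A = π(d/2)² = π(5.7000e-05 m)² = 1.021e-08 m²
R₍20₎ = ρL/A = (1.61×10^-8)(790)/(1.021e-08) = 1246 Ω
R₍100₎ = R₍20₎(1 + αΔT) = 1246 × (1 + 0.004×80) = 1645 Ω
P = I²R = (15.1)² × 1645 = 3.75×10^5 W

3.75×10^5 W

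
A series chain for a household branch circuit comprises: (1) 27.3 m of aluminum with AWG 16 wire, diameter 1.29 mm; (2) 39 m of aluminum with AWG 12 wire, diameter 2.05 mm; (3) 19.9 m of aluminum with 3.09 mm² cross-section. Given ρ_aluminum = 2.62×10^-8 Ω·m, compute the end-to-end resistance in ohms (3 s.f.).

Seg 1: A = π(1.29/2 mm)² = π(6.4500e-04 m)² = 1.307e-06 m²
R_1 = (2.62×10^-8)(27.3)/(1.307e-06) = 0.5473 Ω
Seg 2: A = π(2.05/2 mm)² = π(1.0250e-03 m)² = 3.301e-06 m²
R_2 = (2.62×10^-8)(39)/(3.301e-06) = 0.3096 Ω
Seg 3: A = 3.09 mm² = 3.090e-06 m²
R_3 = (2.62×10^-8)(19.9)/(3.090e-06) = 0.1687 Ω
R_total = R_1 + R_2 + R_3 = 1.03 Ω

1.03 Ω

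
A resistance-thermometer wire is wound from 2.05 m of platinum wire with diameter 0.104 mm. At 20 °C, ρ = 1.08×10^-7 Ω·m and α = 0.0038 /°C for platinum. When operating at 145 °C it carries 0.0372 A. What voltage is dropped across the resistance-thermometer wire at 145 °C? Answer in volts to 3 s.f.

A = π(d/2)² = π(5.2000e-05 m)² = 8.495e-09 m²
R₍20₎ = ρL/A = (1.08×10^-7)(2.05)/(8.495e-09) = 26.06 Ω
R₍145₎ = R₍20₎(1 + αΔT) = 26.06 × (1 + 0.0038×125) = 38.44 Ω
V = IR = 0.0372 × 38.44 = 1.43 V

1.43 V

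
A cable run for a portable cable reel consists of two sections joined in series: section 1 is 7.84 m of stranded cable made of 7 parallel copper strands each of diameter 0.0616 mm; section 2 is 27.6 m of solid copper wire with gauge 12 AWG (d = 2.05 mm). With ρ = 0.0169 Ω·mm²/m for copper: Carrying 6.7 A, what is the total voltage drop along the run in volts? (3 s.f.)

43.5 V

ρ = 0.0169 Ω·mm²/m = 1.69×10^-8 Ω·m
Section 1: A_strand = π(3.0800e-05)² = 2.980e-09 m²; R₁ = ρL/(N·A_s) = (1.69×10^-8)(7.84)/(7×2.980e-09) = 6.351 Ω
Section 2: A = π(2.05/2 mm)² = π(1.0250e-03 m)² = 3.301e-06 m²
R₂ = (1.69×10^-8)(27.6)/(3.301e-06) = 0.1413 Ω
R = R₁ + R₂ = 6.492 Ω
V = IR = 6.7 × 6.492 = 43.5 V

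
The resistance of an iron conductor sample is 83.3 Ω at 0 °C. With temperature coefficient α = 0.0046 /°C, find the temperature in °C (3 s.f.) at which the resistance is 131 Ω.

124 °C

R = R₀(1 + α(T − T₀)) ⇒ T = T₀ + (R/R₀ − 1)/α
T = 0 + (131/83.3 − 1)/0.0046 = 0 + (0.5726)/0.0046 = 124 °C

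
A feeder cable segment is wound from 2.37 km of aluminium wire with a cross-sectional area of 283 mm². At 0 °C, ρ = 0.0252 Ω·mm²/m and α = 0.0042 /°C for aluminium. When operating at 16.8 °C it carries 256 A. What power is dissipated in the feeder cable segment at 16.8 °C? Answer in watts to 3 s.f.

14800 W

ρ = 0.0252 Ω·mm²/m = 2.52×10^-8 Ω·m
A = 283 mm² = 2.830e-04 m²
R₍0₎ = ρL/A = (2.52×10^-8)(2370)/(2.830e-04) = 0.211 Ω
R₍16.8₎ = R₍0₎(1 + αΔT) = 0.211 × (1 + 0.0042×16.8) = 0.2259 Ω
P = I²R = (256)² × 0.2259 = 14800 W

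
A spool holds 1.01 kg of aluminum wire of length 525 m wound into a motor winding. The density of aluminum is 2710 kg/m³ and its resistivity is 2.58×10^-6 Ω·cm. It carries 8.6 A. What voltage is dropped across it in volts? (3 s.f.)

ρ = 2.58×10^-6 Ω·cm = 2.58×10^-8 Ω·m
A = m/(density·L) = 1.01/(2710×525) = 7.0989e-07 m²
R = ρL/A = (2.58×10^-8)(525)/(7.0989e-07) = 19.08 Ω
V = IR = 8.6 × 19.08 = 164 V

164 V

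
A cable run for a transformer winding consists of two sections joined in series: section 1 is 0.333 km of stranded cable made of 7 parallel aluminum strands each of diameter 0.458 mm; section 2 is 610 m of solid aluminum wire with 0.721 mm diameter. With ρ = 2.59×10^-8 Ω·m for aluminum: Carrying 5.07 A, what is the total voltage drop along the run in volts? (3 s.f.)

Section 1: A_strand = π(2.2900e-04)² = 1.647e-07 m²; R₁ = ρL/(N·A_s) = (2.59×10^-8)(333)/(7×1.647e-07) = 7.479 Ω
Section 2: A = π(d/2)² = π(3.6050e-04 m)² = 4.083e-07 m²
R₂ = (2.59×10^-8)(610)/(4.083e-07) = 38.7 Ω
R = R₁ + R₂ = 46.17 Ω
V = IR = 5.07 × 46.17 = 234 V

234 V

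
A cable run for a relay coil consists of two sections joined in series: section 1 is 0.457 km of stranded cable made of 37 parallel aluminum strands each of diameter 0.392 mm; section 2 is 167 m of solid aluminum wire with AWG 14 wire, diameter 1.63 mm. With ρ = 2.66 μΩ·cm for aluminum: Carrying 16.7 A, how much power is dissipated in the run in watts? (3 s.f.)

1350 W

ρ = 2.66 μΩ·cm = 2.66×10^-8 Ω·m
Section 1: A_strand = π(1.9600e-04)² = 1.207e-07 m²; R₁ = ρL/(N·A_s) = (2.66×10^-8)(457)/(37×1.207e-07) = 2.722 Ω
Section 2: A = π(1.63/2 mm)² = π(8.1500e-04 m)² = 2.087e-06 m²
R₂ = (2.66×10^-8)(167)/(2.087e-06) = 2.129 Ω
R = R₁ + R₂ = 4.851 Ω
P = I²R = (16.7)² × 4.851 = 1350 W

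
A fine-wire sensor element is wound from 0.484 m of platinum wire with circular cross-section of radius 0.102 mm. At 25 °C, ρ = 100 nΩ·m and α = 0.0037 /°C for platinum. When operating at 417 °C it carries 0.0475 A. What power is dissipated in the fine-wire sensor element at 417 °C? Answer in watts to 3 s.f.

0.00819 W

ρ = 100 nΩ·m = 1.00×10^-7 Ω·m
A = πr² = π(1.0200e-04 m)² = 3.269e-08 m²
R₍25₎ = ρL/A = (1.00×10^-7)(0.484)/(3.269e-08) = 1.481 Ω
R₍417₎ = R₍25₎(1 + αΔT) = 1.481 × (1 + 0.0037×392) = 3.629 Ω
P = I²R = (0.0475)² × 3.629 = 0.00819 W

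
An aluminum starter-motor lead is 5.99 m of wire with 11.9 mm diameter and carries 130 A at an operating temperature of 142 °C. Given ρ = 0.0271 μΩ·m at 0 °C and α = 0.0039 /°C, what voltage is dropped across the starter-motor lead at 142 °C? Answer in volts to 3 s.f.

ρ = 0.0271 μΩ·m = 2.71×10^-8 Ω·m
A = π(d/2)² = π(5.9500e-03 m)² = 1.112e-04 m²
R₍0₎ = ρL/A = (2.71×10^-8)(5.99)/(1.112e-04) = 0.00146 Ω
R₍142₎ = R₍0₎(1 + αΔT) = 0.00146 × (1 + 0.0039×142) = 0.002268 Ω
V = IR = 130 × 0.002268 = 0.295 V

0.295 V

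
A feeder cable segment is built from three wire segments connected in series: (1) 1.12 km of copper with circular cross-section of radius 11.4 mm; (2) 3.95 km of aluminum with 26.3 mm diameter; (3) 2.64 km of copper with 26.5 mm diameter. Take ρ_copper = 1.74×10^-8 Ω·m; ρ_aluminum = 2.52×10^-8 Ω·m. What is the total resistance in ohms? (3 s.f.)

Seg 1: A = πr² = π(1.1400e-02 m)² = 4.083e-04 m²
R_1 = (1.74×10^-8)(1120)/(4.083e-04) = 0.04773 Ω
Seg 2: A = π(d/2)² = π(1.3150e-02 m)² = 5.433e-04 m²
R_2 = (2.52×10^-8)(3950)/(5.433e-04) = 0.1832 Ω
Seg 3: A = π(d/2)² = π(1.3250e-02 m)² = 5.515e-04 m²
R_3 = (1.74×10^-8)(2640)/(5.515e-04) = 0.08329 Ω
R_total = R_1 + R_2 + R_3 = 0.314 Ω

0.314 Ω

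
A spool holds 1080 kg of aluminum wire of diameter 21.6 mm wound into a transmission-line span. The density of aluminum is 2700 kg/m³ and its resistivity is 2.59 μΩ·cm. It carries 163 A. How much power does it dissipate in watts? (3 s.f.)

ρ = 2.59 μΩ·cm = 2.59×10^-8 Ω·m
A = π(d/2)² = π(1.0800e-02 m)² = 3.6644e-04 m²
L = m/(density·A) = 1080/(2700×3.6644e-04) = 1092 m
R = ρL/A = (2.59×10^-8)(1092)/(3.6644e-04) = 0.07716 Ω
P = I²R = (163)² × 0.07716 = 2050 W

2050 W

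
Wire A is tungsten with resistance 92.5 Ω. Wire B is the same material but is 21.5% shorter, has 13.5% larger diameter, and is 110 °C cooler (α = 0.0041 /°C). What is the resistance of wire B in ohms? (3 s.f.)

30.9 Ω

R ∝ ρL/d² with ρ ∝ (1+αΔT), so R_B/R_A = (1 − 21.5/100) × (1 + 13.5/100)⁻² × (1 − 0.0041×110)
= 0.785 × 0.7763 × 0.549 = 0.3345
R_B = 0.3345 × 92.5 = 30.9 Ω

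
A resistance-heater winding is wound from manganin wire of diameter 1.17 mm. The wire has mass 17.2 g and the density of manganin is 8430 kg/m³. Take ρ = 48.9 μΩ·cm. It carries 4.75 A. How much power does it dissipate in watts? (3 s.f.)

ρ = 48.9 μΩ·cm = 4.89×10^-7 Ω·m
A = π(d/2)² = π(5.8500e-04 m)² = 1.0751e-06 m²
L = m/(density·A) = 0.0172/(8430×1.0751e-06) = 1.898 m
R = ρL/A = (4.89×10^-7)(1.898)/(1.0751e-06) = 0.8632 Ω
P = I²R = (4.75)² × 0.8632 = 19.5 W

19.5 W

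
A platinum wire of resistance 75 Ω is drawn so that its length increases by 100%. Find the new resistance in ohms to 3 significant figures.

k = 1 + 100/100 = 2; volume constant ⇒ A' = A/k, so R' = k²R.
R' = 4 × 75 = 300 Ω

300 Ω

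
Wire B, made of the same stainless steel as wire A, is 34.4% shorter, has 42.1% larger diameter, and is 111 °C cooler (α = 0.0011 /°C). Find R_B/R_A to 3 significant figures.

0.285

R ∝ ρL/d² with ρ ∝ (1+αΔT), so R_B/R_A = (1 − 34.4/100) × (1 + 42.1/100)⁻² × (1 − 0.0011×111)
= 0.656 × 0.4952 × 0.8779 = 0.285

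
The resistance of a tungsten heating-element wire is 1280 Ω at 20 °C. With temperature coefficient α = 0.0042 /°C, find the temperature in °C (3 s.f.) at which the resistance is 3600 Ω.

452 °C

R = R₀(1 + α(T − T₀)) ⇒ T = T₀ + (R/R₀ − 1)/α
T = 20 + (3600/1280 − 1)/0.0042 = 20 + (1.812)/0.0042 = 452 °C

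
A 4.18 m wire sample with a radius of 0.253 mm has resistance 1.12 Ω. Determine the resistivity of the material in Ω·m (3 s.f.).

A = πr² = π(2.5300e-04 m)² = 2.011e-07 m²
ρ = RA/L = (1.12)(2.011e-07)/(4.18) = 5.39×10^-8 Ω·m

5.39×10^-8 Ω·m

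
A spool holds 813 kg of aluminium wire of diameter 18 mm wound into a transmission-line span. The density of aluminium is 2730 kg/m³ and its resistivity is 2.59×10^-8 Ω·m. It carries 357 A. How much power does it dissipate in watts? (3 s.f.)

A = π(d/2)² = π(9.0000e-03 m)² = 2.5447e-04 m²
L = m/(density·A) = 813/(2730×2.5447e-04) = 1170 m
R = ρL/A = (2.59×10^-8)(1170)/(2.5447e-04) = 0.1191 Ω
P = I²R = (357)² × 0.1191 = 15200 W

15200 W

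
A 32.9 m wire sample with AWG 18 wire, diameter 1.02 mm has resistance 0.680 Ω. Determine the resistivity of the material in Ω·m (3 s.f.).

1.69×10^-8 Ω·m

A = π(1.02/2 mm)² = π(5.1000e-04 m)² = 8.171e-07 m²
ρ = RA/L = (0.68)(8.171e-07)/(32.9) = 1.69×10^-8 Ω·m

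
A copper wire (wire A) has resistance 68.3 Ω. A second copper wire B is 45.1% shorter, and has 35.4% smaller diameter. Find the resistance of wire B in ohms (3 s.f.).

89.9 Ω

R ∝ L/d², so R_B/R_A = (1 − 45.1/100) × (1 − 35.4/100)⁻²
= 0.549 × 2.396 = 1.315
R_B = 1.315 × 68.3 = 89.9 Ω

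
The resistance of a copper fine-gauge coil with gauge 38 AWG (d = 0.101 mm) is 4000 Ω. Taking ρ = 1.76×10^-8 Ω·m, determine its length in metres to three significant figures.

A = π(0.101/2 mm)² = π(5.0500e-05 m)² = 8.012e-09 m²
L = RA/ρ = (4000)(8.012e-09)/(1.76×10^-8) = 1820 m

1820 m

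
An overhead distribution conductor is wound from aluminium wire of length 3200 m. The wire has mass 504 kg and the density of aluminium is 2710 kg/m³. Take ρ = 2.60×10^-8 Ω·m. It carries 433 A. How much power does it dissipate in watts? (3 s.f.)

A = m/(density·L) = 504/(2710×3200) = 5.8118e-05 m²
R = ρL/A = (2.60×10^-8)(3200)/(5.8118e-05) = 1.432 Ω
P = I²R = (433)² × 1.432 = 2.68×10^5 W

2.68×10^5 W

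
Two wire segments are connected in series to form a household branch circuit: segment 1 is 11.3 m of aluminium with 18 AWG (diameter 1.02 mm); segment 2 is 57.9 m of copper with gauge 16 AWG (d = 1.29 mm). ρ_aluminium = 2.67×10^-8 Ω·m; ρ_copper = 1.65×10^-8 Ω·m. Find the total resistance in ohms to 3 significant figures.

Segment 1: A = π(1.02/2 mm)² = π(5.1000e-04 m)² = 8.171e-07 m²
R₁ = ρL/A = (2.67×10^-8)(11.3)/(8.171e-07) = 0.3692 Ω
Segment 2: A = π(1.29/2 mm)² = π(6.4500e-04 m)² = 1.307e-06 m²
R₂ = (1.65×10^-8)(57.9)/(1.307e-06) = 0.731 Ω
R = R₁ + R₂ = 1.10 Ω

1.10 Ω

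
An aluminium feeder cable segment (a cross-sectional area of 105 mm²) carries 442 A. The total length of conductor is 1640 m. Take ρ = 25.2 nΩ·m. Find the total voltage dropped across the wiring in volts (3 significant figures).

ρ = 25.2 nΩ·m = 2.52×10^-8 Ω·m
A = 105 mm² = 1.050e-04 m²
R = ρL/A = (2.52×10^-8)(1640)/(1.050e-04) = 0.3936 Ω
V = IR = 442 × 0.3936 = 174 V

174 V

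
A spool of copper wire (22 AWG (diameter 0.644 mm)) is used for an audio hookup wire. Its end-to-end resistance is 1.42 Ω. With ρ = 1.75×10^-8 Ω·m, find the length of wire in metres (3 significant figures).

A = π(0.644/2 mm)² = π(3.2200e-04 m)² = 3.257e-07 m²
L = RA/ρ = (1.42)(3.257e-07)/(1.75×10^-8) = 26.4 m

26.4 m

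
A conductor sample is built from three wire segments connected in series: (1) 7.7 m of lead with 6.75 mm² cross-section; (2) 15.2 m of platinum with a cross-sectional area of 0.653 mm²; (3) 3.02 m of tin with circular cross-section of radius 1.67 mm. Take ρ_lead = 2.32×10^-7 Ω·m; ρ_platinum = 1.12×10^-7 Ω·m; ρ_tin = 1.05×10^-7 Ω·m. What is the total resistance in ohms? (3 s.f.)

2.91 Ω

Seg 1: A = 6.75 mm² = 6.750e-06 m²
R_1 = (2.32×10^-7)(7.7)/(6.750e-06) = 0.2647 Ω
Seg 2: A = 0.653 mm² = 6.530e-07 m²
R_2 = (1.12×10^-7)(15.2)/(6.530e-07) = 2.607 Ω
Seg 3: A = πr² = π(1.6700e-03 m)² = 8.762e-06 m²
R_3 = (1.05×10^-7)(3.02)/(8.762e-06) = 0.03619 Ω
R_total = R_1 + R_2 + R_3 = 2.91 Ω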